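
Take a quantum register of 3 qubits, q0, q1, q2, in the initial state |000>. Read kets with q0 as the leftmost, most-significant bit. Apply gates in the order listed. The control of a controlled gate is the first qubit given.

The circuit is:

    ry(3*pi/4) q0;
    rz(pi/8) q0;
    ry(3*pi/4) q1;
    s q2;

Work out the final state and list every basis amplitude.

The final amplitudes are (-2 + sqrt(2))*exp(15*I*pi/16)/4 on |000>, 0 on |001>, -sqrt(2)*exp(15*I*pi/16)/4 on |010>, 0 on |011>, sqrt(2)*exp(I*pi/16)/4 on |100>, 0 on |101>, (sqrt(2) + 2)*exp(I*pi/16)/4 on |110>, 0 on |111>.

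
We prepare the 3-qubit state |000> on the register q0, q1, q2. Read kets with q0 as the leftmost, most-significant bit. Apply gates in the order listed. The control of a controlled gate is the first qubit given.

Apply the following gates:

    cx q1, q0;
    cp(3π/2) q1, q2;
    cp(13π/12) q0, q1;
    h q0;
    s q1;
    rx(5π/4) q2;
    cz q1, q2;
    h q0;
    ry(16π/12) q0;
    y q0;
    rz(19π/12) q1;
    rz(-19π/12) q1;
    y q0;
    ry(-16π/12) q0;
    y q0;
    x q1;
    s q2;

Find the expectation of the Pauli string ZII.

The expectation value of ZII is -1.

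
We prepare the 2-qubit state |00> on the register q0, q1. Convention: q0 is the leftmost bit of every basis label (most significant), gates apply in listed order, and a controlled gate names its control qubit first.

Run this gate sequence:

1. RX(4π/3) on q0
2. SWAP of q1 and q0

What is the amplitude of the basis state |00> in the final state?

The final state's coefficient on |00> equals -1/2.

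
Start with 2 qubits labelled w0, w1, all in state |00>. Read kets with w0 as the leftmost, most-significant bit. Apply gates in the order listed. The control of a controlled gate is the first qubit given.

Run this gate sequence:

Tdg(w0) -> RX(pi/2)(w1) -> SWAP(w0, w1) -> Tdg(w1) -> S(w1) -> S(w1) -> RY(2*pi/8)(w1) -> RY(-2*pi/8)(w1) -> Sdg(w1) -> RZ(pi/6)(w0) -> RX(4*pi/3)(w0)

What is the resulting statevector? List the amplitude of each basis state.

The resulting statevector has amplitude (sqrt(2) + sqrt(6)*exp(I*pi/6))*exp(11*I*pi/12)/4 on |00>, 0 on |01>, (-sqrt(6) + sqrt(2)*exp(I*pi/6))*exp(5*I*pi/12)/4 on |10>, 0 on |11>.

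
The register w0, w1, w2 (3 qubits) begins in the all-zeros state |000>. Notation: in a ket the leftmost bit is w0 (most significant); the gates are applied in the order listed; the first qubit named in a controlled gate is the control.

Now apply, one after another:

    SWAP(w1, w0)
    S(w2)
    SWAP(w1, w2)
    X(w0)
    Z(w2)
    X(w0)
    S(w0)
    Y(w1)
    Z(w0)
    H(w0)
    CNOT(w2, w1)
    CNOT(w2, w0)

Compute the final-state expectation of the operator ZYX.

In the final state, ZYX has expectation 0.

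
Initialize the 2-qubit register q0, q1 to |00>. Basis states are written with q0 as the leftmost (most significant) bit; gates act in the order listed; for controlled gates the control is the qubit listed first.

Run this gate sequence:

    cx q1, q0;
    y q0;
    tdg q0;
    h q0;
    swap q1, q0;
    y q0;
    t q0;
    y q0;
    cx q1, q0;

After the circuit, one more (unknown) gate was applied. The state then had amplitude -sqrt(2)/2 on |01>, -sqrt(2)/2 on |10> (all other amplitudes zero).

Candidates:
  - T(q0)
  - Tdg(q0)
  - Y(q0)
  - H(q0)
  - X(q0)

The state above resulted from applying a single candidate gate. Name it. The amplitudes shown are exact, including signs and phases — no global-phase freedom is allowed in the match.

The applied gate was Y(q0).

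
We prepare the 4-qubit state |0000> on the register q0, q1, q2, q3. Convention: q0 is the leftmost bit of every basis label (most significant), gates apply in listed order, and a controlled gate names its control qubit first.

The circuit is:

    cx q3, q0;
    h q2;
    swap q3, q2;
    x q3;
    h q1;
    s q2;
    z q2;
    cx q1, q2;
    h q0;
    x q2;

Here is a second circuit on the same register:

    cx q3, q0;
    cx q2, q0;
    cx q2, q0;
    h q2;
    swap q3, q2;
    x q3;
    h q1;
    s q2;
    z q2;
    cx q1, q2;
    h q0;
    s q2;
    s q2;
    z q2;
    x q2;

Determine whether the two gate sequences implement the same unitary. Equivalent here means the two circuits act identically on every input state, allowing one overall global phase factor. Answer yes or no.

Yes, they are equivalent — the unitaries differ by at most a global phase.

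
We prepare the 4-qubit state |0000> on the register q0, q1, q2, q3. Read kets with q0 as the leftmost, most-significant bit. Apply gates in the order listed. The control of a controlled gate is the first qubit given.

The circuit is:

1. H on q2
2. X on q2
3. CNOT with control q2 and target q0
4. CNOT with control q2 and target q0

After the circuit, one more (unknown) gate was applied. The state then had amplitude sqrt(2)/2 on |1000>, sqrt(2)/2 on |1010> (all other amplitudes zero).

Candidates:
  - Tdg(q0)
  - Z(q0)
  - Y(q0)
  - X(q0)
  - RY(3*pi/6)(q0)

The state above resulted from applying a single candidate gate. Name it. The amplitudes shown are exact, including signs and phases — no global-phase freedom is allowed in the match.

It was X(q0) that produced the state shown.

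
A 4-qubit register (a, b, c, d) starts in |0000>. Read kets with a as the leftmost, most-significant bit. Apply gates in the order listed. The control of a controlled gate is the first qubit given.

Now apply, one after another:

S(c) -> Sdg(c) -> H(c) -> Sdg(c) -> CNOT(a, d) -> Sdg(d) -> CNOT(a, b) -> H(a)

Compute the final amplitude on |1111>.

|1111> carries amplitude 0 in the final state.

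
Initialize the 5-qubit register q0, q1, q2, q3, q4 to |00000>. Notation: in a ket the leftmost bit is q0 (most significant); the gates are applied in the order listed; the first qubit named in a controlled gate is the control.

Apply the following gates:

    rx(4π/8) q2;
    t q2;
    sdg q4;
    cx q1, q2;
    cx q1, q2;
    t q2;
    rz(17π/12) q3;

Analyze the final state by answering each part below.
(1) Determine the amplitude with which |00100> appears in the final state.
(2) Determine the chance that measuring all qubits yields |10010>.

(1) The final state's coefficient on |00100> equals -sqrt(2)*exp(7*I*pi/24)/2. Key observation: gates 4-5 undo each other exactly, leaving only the rest of the circuit to track.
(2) Outcome |10010> occurs with probability 0.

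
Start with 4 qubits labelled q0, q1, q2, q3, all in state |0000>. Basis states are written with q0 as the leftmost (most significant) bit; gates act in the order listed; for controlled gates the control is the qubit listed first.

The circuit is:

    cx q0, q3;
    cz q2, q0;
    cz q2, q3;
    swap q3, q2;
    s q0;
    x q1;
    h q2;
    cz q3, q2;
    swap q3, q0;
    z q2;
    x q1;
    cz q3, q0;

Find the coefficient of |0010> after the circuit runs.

The final state's coefficient on |0010> equals -sqrt(2)/2.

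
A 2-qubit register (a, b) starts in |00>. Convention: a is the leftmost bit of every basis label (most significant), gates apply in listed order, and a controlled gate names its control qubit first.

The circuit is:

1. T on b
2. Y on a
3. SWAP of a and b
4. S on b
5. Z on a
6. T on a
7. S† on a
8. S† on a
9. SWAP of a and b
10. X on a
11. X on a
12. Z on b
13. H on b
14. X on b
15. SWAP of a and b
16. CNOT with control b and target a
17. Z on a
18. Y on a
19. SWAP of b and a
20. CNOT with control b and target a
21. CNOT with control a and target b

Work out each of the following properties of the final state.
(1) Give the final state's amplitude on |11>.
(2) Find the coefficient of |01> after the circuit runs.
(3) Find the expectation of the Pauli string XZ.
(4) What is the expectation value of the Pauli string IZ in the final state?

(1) The amplitude on |11> is -sqrt(2)*I/2. Key observation: gates 10-11 undo each other exactly, leaving only the rest of the circuit to track.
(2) The final state's coefficient on |01> equals -sqrt(2)*I/2.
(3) In the final state, XZ has expectation -1.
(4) In the final state, IZ has expectation -1.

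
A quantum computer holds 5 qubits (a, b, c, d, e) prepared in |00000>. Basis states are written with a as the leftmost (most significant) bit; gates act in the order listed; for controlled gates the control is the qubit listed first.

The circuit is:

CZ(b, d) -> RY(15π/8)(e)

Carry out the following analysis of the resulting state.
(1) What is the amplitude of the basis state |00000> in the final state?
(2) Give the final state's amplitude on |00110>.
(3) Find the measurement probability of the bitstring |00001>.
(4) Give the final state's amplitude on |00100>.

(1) The amplitude on |00000> is -cos(pi/16).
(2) |00110> carries amplitude 0 in the final state.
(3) The probability of measuring |00001> is sin(pi/16)**2.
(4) The final state's coefficient on |00100> equals 0.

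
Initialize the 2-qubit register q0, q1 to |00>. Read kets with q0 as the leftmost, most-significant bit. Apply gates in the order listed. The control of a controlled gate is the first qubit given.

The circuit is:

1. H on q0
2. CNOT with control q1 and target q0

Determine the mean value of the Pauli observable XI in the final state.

In the final state, XI has expectation 1.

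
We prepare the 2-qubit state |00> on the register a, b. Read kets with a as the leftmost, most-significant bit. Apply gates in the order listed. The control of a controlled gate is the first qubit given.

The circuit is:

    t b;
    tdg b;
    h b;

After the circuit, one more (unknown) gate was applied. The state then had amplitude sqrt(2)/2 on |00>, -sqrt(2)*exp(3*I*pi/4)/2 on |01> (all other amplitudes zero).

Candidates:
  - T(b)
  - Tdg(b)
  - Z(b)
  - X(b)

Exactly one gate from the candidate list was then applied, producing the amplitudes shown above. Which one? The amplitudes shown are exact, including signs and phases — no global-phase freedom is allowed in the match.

The applied gate was Tdg(b).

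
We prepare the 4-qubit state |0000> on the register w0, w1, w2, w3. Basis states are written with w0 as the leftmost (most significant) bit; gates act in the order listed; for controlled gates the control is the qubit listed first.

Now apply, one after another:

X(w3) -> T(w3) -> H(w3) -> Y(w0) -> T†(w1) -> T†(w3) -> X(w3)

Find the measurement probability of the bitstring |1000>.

The probability of measuring |1000> is 1/2.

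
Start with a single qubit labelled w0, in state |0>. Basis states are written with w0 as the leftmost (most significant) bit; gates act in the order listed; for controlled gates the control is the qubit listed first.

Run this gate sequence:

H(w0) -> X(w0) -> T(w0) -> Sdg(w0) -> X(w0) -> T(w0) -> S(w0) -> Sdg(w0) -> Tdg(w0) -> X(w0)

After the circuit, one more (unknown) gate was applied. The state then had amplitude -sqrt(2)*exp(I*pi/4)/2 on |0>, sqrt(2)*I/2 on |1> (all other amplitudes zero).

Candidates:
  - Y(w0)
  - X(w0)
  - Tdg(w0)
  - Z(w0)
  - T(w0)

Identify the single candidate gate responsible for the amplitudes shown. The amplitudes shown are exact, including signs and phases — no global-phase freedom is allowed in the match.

The unique candidate consistent with the amplitudes is Y(w0). Key observation: the block from step 5 through step 10 cancels to the identity and can be dropped.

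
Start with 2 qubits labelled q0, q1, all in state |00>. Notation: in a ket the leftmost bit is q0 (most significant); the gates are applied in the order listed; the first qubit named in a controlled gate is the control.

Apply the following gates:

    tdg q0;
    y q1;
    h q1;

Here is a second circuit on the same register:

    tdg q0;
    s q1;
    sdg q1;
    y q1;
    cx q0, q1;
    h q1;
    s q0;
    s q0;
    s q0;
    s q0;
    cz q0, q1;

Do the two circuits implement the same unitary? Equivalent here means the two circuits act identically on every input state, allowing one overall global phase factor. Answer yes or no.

Yes: on every input state the two circuits agree up to one overall phase factor.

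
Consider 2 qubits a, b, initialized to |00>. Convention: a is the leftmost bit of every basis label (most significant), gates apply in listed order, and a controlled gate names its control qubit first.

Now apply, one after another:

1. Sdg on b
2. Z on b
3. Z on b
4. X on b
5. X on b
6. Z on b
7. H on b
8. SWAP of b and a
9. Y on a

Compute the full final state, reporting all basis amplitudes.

After the circuit, the state carries amplitude -sqrt(2)*I/2 on |00>, 0 on |01>, sqrt(2)*I/2 on |10>, 0 on |11>. Key observation: gates 3-6 undo each other exactly, leaving only the rest of the circuit to track.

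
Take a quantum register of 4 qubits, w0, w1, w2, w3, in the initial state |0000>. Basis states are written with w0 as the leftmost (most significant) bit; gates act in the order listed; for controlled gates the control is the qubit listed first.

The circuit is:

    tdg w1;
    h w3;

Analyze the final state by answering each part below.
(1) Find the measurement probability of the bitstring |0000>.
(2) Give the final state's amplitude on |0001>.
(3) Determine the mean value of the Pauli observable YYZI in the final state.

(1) Outcome |0000> occurs with probability 1/2.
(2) The final state's coefficient on |0001> equals sqrt(2)/2.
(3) The observable YYZI averages to 0.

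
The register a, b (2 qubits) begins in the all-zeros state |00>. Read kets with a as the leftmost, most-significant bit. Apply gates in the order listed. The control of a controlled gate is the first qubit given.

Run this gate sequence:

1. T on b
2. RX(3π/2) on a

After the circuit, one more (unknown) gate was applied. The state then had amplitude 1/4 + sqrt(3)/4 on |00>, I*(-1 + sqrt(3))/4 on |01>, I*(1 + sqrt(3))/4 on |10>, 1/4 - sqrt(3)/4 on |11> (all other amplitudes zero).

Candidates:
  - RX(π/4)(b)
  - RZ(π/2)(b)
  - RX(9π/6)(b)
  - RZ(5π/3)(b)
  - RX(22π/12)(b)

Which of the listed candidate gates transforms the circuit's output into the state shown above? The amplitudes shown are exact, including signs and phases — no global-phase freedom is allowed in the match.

The unique candidate consistent with the amplitudes is RX(22π/12)(b).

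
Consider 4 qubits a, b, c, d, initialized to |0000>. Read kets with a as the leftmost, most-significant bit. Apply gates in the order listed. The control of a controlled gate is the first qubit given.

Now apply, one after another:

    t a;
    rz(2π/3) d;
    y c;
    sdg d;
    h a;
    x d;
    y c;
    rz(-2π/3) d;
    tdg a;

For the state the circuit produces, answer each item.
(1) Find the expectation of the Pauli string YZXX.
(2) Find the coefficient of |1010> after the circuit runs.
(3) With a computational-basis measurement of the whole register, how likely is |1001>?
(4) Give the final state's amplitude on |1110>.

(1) The expectation value of YZXX is 0.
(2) The amplitude on |1010> is 0.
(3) The probability of measuring |1001> is 1/2.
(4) The amplitude on |1110> is 0.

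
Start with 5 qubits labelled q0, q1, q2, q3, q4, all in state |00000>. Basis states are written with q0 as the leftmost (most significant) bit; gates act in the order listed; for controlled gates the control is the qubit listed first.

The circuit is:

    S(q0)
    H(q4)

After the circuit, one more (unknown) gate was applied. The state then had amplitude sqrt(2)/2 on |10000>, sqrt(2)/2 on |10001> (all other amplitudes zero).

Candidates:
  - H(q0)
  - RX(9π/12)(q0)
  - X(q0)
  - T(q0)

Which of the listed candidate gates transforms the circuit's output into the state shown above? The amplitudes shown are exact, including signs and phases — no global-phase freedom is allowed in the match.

It was X(q0) that produced the state shown.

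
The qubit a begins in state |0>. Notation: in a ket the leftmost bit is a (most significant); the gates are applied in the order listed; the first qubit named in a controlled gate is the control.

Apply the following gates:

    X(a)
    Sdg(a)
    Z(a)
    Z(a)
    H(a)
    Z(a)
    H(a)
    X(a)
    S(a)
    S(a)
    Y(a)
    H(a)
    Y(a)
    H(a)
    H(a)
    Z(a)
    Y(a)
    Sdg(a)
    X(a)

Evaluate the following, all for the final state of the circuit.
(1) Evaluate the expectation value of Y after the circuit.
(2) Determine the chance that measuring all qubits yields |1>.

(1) The expectation value of Y is -1.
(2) The probability of measuring |1> is 1/2.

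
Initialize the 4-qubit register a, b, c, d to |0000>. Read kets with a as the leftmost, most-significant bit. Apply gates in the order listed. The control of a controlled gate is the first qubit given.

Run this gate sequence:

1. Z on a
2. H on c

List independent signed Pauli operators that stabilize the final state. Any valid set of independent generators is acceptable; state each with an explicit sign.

One valid set of independent stabilizer generators is +IIXI, +ZIII, +IZII, +IIIZ (any independent generating set of the same group is equally correct).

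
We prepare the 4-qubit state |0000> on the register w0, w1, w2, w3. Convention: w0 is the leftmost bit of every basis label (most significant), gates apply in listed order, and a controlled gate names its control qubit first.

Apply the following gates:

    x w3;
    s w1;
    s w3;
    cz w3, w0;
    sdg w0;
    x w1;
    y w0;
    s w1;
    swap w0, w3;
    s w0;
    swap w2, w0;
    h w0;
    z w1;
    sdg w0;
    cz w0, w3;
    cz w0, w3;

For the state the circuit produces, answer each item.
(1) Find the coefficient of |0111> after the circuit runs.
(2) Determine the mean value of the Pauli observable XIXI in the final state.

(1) |0111> carries amplitude -sqrt(2)/2 in the final state.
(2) In the final state, XIXI has expectation 0.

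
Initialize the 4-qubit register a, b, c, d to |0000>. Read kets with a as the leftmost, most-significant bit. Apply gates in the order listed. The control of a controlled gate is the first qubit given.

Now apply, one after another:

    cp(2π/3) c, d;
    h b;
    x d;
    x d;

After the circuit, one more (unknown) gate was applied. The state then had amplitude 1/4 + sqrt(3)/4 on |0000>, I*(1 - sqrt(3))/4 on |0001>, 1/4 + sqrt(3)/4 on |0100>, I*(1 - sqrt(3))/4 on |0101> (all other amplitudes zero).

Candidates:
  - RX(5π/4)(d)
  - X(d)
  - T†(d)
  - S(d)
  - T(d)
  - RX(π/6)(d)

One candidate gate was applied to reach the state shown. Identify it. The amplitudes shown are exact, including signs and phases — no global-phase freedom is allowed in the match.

It was RX(π/6)(d) that produced the state shown.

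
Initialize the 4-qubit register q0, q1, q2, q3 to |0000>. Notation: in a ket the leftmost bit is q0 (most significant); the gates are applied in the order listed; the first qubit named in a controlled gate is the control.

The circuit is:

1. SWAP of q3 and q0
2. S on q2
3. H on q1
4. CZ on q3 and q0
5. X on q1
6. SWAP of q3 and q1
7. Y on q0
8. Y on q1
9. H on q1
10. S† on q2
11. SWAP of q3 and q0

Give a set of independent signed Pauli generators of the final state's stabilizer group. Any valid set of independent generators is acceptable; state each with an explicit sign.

The stabilizer group can be generated by +XIII, -IXII, +IIZI, -IIIZ, among other valid generating sets.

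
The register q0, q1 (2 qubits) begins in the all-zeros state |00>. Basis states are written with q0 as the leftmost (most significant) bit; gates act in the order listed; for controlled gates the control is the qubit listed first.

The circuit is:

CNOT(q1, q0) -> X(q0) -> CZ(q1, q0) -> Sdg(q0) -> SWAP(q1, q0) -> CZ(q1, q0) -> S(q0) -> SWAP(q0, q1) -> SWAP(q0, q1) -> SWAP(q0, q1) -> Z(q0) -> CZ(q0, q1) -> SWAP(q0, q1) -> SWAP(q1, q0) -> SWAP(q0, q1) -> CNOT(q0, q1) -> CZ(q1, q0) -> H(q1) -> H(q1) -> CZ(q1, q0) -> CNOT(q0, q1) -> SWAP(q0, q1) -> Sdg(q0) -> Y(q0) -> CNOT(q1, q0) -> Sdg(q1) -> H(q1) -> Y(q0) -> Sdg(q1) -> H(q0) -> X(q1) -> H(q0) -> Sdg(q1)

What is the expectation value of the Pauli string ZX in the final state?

The observable ZX averages to -1. Key observation: steps 15-22 multiply out to the identity, so the circuit reduces to the remaining gates.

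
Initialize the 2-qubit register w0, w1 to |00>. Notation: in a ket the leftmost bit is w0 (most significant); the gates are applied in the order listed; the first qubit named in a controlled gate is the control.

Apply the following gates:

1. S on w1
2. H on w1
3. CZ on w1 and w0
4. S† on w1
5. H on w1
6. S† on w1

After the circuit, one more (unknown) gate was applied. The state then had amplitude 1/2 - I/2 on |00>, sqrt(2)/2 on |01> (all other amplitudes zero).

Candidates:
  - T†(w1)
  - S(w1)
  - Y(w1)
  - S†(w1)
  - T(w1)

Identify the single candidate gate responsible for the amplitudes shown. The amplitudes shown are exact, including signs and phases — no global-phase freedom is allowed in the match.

The unique candidate consistent with the amplitudes is T(w1).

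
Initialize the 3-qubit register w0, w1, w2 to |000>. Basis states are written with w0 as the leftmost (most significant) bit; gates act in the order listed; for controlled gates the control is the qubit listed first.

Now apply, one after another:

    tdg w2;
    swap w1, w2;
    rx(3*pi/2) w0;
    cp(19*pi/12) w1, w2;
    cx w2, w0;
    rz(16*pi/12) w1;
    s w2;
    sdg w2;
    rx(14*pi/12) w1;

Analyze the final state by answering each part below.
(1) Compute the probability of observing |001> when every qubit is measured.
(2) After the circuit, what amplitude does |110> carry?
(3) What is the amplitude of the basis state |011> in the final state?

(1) The probability of measuring |001> is 0.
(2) The amplitude on |110> is (1 + sqrt(3))*exp(I*pi/3)/4.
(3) |011> carries amplitude 0 in the final state.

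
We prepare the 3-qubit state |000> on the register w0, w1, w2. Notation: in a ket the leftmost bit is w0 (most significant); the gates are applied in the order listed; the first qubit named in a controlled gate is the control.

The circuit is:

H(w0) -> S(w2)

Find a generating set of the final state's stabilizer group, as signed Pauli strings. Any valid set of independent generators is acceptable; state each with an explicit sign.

The stabilizer group can be generated by +XII, +IZI, +IIZ, among other valid generating sets.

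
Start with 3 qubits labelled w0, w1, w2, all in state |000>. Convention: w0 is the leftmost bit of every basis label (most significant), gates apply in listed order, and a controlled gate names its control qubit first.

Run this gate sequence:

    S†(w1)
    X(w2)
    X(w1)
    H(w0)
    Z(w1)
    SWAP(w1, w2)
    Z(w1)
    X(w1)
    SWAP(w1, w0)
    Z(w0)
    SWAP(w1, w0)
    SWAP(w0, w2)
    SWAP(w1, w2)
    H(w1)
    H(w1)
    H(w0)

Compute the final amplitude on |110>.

|110> carries amplitude -1/2 in the final state.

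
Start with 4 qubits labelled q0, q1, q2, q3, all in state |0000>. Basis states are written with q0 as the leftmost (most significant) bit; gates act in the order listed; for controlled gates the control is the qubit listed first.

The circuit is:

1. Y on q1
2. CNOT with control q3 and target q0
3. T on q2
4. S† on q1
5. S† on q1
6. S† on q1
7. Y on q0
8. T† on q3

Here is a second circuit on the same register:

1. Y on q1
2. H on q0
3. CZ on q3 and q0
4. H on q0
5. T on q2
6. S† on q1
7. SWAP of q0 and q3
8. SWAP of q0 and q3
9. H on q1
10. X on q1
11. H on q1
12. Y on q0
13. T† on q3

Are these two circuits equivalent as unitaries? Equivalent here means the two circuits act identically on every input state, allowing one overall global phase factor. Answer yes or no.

Yes, they are equivalent — the unitaries differ by at most a global phase.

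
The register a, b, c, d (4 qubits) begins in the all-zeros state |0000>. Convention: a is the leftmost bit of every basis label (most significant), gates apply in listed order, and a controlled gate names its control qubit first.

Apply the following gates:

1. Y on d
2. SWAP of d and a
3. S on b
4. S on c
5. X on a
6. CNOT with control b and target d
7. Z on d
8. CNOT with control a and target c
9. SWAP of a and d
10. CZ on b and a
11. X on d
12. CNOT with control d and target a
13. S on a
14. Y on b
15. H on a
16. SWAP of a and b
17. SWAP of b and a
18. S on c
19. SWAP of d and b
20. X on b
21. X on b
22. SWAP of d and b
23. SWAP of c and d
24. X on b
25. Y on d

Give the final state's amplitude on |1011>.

|1011> carries amplitude -sqrt(2)/2 in the final state.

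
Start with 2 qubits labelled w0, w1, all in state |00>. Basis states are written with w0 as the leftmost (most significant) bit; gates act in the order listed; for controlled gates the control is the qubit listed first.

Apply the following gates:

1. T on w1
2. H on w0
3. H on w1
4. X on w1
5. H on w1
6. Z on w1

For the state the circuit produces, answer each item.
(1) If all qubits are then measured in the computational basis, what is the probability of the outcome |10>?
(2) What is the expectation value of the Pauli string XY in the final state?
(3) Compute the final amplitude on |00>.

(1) A full measurement returns |10> with probability 1/2. Key observation: the block from step 3 through step 6 cancels to the identity and can be dropped.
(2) The expectation value of XY is 0.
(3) |00> carries amplitude sqrt(2)/2 in the final state.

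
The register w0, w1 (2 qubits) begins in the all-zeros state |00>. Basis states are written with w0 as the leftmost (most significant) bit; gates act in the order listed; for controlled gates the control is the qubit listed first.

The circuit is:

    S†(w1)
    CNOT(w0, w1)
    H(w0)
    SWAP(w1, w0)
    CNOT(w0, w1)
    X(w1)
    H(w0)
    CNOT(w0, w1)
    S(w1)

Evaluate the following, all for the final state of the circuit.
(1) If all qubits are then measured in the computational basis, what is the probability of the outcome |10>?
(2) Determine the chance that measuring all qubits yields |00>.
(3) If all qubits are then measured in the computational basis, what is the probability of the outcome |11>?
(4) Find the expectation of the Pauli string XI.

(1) Outcome |10> occurs with probability 1/4.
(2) Outcome |00> occurs with probability 1/4.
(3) A full measurement returns |11> with probability 1/4.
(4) In the final state, XI has expectation 1.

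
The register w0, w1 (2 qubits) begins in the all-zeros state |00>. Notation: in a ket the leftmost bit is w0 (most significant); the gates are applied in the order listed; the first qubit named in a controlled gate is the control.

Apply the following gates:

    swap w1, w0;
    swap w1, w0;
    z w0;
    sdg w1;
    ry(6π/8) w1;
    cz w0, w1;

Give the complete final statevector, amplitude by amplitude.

The final amplitudes are sqrt(2 - sqrt(2))/2 on |00>, sqrt(sqrt(2) + 2)/2 on |01>, 0 on |10>, 0 on |11>. Key observation: steps 1-2 multiply out to the identity, so the circuit reduces to the remaining gates.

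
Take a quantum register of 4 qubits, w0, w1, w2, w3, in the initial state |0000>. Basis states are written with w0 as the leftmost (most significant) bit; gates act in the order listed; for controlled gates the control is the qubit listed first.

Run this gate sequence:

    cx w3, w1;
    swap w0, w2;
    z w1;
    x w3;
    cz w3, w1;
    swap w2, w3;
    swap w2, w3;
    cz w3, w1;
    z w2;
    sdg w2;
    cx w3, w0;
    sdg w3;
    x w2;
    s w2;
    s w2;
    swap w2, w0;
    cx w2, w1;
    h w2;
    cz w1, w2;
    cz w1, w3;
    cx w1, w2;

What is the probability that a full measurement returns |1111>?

The probability of measuring |1111> is 1/2. Key observation: gates 5-8 undo each other exactly, leaving only the rest of the circuit to track.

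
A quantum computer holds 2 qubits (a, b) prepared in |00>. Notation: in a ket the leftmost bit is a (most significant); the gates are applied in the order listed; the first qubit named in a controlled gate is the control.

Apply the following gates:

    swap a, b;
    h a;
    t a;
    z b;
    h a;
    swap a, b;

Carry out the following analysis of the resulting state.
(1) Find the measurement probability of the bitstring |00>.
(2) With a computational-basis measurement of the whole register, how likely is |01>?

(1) Outcome |00> occurs with probability sqrt(2)/4 + 1/2.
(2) Outcome |01> occurs with probability 1/2 - sqrt(2)/4.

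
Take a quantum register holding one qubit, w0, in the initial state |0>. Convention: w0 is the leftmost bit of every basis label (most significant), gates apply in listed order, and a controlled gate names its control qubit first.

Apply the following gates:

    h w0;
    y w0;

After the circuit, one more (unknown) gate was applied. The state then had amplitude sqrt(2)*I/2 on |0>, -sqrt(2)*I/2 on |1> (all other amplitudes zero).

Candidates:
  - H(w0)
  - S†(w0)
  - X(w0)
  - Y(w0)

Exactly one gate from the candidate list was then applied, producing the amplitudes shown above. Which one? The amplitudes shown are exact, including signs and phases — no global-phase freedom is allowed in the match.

The applied gate was X(w0).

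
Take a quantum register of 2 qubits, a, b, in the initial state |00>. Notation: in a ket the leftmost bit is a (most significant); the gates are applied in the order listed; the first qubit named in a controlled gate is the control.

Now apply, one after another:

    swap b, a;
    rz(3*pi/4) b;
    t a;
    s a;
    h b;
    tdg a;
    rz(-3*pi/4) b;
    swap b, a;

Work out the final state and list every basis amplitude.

The final amplitudes are sqrt(2)/2 on |00>, 0 on |01>, -sqrt(2)*exp(I*pi/4)/2 on |10>, 0 on |11>.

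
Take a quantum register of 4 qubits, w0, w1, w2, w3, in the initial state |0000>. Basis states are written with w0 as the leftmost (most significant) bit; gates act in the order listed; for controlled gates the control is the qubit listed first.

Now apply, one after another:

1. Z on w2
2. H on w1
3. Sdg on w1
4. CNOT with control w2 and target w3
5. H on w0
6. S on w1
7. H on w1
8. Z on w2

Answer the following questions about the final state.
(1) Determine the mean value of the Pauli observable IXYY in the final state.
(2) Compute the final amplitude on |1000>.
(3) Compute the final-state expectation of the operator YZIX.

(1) The observable IXYY averages to 0.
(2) |1000> carries amplitude sqrt(2)/2 in the final state.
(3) The observable YZIX averages to 0.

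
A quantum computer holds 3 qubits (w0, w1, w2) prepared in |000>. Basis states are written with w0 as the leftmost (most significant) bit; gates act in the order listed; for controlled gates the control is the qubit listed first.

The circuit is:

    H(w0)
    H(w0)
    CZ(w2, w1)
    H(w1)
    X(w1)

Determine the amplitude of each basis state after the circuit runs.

The final amplitudes are sqrt(2)/2 on |000>, sqrt(2)/2 on |010>, and 0 on every other basis state.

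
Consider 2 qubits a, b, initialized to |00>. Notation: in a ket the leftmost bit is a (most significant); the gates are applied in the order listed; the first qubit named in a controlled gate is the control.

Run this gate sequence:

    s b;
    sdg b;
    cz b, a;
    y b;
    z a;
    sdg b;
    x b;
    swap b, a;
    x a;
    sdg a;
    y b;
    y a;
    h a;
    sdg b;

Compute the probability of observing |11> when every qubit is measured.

Outcome |11> occurs with probability 1/2.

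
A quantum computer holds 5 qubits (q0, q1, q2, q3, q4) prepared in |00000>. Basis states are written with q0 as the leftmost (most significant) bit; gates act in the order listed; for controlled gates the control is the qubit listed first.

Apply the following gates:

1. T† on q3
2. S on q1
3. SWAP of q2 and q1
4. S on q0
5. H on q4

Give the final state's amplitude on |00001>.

The final state's coefficient on |00001> equals sqrt(2)/2.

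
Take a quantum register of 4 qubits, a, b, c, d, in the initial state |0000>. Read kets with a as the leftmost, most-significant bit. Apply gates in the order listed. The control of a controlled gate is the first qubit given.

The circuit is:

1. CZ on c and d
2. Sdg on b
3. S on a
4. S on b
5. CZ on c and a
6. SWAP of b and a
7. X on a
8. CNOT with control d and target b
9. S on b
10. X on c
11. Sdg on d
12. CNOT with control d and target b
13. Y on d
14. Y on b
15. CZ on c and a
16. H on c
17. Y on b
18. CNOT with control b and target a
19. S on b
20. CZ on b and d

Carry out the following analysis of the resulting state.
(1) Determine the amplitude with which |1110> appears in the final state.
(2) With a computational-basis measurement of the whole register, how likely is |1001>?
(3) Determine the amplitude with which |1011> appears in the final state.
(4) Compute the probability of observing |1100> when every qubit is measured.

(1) The amplitude on |1110> is 0.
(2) Outcome |1001> occurs with probability 1/2.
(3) The amplitude on |1011> is sqrt(2)*I/2.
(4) Outcome |1100> occurs with probability 0.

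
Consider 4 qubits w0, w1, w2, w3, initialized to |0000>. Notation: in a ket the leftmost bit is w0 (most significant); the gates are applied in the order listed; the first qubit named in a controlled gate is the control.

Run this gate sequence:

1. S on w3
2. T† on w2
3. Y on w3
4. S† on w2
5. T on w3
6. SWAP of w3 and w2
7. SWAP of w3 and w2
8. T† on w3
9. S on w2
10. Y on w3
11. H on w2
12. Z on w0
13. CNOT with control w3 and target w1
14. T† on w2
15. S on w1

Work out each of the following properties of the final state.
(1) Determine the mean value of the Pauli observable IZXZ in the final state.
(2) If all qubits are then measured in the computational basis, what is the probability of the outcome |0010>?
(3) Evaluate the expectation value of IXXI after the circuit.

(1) The expectation value of IZXZ is sqrt(2)/2. Key observation: the block from step 3 through step 10 cancels to the identity and can be dropped.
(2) A full measurement returns |0010> with probability 1/2.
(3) The expectation value of IXXI is 0.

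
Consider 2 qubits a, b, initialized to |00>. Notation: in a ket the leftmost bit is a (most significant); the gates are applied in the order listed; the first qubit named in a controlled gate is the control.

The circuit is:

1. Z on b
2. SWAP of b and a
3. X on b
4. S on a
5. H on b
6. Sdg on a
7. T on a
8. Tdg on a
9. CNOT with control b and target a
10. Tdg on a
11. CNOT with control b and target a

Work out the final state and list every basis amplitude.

After the circuit, the state carries amplitude sqrt(2)/2 on |00>, sqrt(2)*exp(3*I*pi/4)/2 on |01>, 0 on |10>, 0 on |11>.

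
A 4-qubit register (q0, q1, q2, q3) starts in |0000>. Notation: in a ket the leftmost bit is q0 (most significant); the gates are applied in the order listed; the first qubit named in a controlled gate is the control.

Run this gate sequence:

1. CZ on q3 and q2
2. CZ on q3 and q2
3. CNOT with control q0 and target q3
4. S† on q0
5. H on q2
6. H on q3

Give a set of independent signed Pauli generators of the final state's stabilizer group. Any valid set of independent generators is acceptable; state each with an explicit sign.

The stabilizer group can be generated by +IIXI, +IIIX, +ZIII, +IZII, among other valid generating sets. Key observation: gates 1-2 undo each other exactly, leaving only the rest of the circuit to track.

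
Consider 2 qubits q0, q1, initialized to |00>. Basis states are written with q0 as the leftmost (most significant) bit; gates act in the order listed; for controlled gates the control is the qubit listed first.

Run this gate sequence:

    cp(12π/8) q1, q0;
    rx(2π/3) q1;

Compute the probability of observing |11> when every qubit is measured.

Outcome |11> occurs with probability 0.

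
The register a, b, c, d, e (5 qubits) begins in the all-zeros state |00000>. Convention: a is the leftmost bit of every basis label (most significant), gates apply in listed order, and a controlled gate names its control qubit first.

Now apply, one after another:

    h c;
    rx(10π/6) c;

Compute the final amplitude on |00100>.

The final state's coefficient on |00100> equals -sqrt(6)/4 - sqrt(2)*I/4.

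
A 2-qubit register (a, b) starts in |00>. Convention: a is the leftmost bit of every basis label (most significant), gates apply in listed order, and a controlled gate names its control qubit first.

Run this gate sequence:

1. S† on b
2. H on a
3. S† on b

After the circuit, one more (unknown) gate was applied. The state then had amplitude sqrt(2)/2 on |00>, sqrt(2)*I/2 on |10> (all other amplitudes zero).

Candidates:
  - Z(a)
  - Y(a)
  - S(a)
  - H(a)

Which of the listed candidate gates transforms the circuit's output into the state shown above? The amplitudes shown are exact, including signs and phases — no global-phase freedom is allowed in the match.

The unique candidate consistent with the amplitudes is S(a).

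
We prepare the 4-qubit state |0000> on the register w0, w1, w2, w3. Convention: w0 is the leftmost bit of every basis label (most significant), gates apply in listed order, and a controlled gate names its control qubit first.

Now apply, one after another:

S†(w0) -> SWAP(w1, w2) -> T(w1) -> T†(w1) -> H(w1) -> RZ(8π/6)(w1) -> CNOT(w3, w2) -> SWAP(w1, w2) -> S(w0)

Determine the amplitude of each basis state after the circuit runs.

After the circuit, the state carries amplitude -sqrt(2)*exp(I*pi/3)/2 on |0000>, sqrt(2)*exp(2*I*pi/3)/2 on |0010>, and 0 on every other basis state.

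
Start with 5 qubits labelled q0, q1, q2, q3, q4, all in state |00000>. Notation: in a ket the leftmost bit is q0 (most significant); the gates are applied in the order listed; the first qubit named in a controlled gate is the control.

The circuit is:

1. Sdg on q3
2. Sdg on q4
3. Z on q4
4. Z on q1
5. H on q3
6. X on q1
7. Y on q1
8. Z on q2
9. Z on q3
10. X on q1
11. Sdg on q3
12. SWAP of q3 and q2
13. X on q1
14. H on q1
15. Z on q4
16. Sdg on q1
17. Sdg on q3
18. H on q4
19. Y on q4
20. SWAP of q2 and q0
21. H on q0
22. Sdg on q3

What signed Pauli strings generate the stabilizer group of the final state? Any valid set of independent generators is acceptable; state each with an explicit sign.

The final state is stabilized by the group generated by -YIIII, -IYIII, -IIIIX, +IIZII, +IIIZI; other independent generating sets are equally valid.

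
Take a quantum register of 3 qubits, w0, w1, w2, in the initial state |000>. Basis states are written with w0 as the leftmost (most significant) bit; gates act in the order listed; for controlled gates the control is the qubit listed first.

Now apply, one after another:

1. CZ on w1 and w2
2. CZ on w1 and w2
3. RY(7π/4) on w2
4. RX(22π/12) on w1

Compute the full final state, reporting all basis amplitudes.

The resulting statevector has amplitude sqrt(sqrt(2) + 2)*(sqrt(2) + sqrt(6))/8 on |000>, sqrt(2 - sqrt(2))*(-sqrt(6) - sqrt(2))/8 on |001>, -sqrt(2)*I*sqrt(sqrt(2) + 2)/8 + sqrt(6)*I*sqrt(sqrt(2) + 2)/8 on |010>, -sqrt(6)*I*sqrt(2 - sqrt(2))/8 + sqrt(2)*I*sqrt(2 - sqrt(2))/8 on |011>, 0 on |100>, 0 on |101>, 0 on |110>, 0 on |111>. Key observation: steps 1-2 multiply out to the identity, so the circuit reduces to the remaining gates.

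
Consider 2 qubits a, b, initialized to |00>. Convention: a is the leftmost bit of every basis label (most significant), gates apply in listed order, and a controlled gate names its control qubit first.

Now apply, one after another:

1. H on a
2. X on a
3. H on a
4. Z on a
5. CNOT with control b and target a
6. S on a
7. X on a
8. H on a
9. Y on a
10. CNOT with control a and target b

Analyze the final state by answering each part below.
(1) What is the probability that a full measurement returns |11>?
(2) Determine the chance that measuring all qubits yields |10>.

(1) A full measurement returns |11> with probability 1/2.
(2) A full measurement returns |10> with probability 0.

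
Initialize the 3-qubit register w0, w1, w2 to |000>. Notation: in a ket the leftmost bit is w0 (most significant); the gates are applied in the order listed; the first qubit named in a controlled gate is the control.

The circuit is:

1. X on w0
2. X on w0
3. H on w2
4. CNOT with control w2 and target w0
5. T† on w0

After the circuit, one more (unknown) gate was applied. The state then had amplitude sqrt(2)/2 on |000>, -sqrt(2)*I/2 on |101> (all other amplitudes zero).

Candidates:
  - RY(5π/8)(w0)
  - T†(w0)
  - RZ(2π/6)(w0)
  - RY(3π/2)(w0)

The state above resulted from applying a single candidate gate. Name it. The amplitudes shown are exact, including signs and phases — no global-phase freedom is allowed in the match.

The applied gate was T†(w0). Key observation: steps 1-2 multiply out to the identity, so the circuit reduces to the remaining gates.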